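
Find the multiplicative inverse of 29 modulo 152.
21

gcd(29, 152) = 1, so the inverse exists.
Extended Euclidean algorithm on (152, 29):
152 = 5 × 29 + 7  ⟹  7 = (1)·152 + (-5)·29
29 = 4 × 7 + 1  ⟹  1 = (-4)·152 + (21)·29
So (21)·29 ≡ 1 (mod 152), i.e. 29^(-1) ≡ 21 (mod 152).
Check: 29 × 21 = 609 ≡ 1 (mod 152)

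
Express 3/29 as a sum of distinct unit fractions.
1/10 + 1/290

Greedy algorithm:
3/29: ceiling(29/3) = 10, use 1/10
1/290: ceiling(290/1) = 290, use 1/290
Result: 3/29 = 1/10 + 1/290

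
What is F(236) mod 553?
396

Matrix identity: Q^n = [[F_(n+1), F_n], [F_n, F_(n-1)]] with Q = [[1,1],[1,0]].
n = 236 = 11101100₂. Square-and-multiply, entries mod 553:
Q^1 = [[1,1],[1,0]]
Q^3 = (Q^1)²·Q = [[3,2],[2,1]]
Q^7 = (Q^3)²·Q = [[21,13],[13,8]]
Q^14 = (Q^7)² = [[57,377],[377,233]]
Q^29 = (Q^14)²·Q = [[328,492],[492,389]]
Q^59 = (Q^29)²·Q = [[102,152],[152,503]]
Q^118 = (Q^59)² = [[328,162],[162,166]]
Q^236 = (Q^118)² = [[2,396],[396,159]]
F_236 mod 553 = Q^236[0][1] = 396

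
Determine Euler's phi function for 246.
80

246 = 2 × 3 × 41
φ(n) = n × ∏(1 - 1/p) for each prime p dividing n
φ(246) = 246 × (1 - 1/2) × (1 - 1/3) × (1 - 1/41) = 80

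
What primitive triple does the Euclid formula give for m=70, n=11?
(4779, 1540, 5021)

Euclid's formula: a = m² - n², b = 2mn, c = m² + n²
m = 70, n = 11
a = 70² - 11² = 4900 - 121 = 4779
b = 2 × 70 × 11 = 1540
c = 70² + 11² = 4900 + 121 = 5021
Verification: 4779² + 1540² = 22838841 + 2371600 = 25210441 = 5021² ✓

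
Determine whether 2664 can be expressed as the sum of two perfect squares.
30² + 42² (a=30, b=42)

Factorization: 2664 = 2^3 × 3^2 × 37
By Fermat: n is sum of two squares iff every prime p ≡ 3 (mod 4) appears to even power.
All primes ≡ 3 (mod 4) appear to even power.
Search a = 0, 1, 2, … for 2664 - a² a perfect square: first hit at a = 30: 2664 - 900 = 1764 = 42².
2664 = 30² + 42² = 900 + 1764 ✓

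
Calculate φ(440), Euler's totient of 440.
160

440 = 2^3 × 5 × 11
φ(n) = n × ∏(1 - 1/p) for each prime p dividing n
φ(440) = 440 × (1 - 1/2) × (1 - 1/5) × (1 - 1/11) = 160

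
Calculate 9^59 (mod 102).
15

Repeated squaring. Binary of 59 = 111011.
9^1 ≡ 9 (mod 102); 9^2 ≡ 81 (mod 102); 9^4 ≡ 33 (mod 102); 9^8 ≡ 69 (mod 102); 9^16 ≡ 69 (mod 102); 9^32 ≡ 69 (mod 102)
9^59 = 9^1 × 9^2 × 9^8 × 9^16 × 9^32 ≡ 15 (mod 102)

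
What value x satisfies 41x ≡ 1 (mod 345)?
101

gcd(41, 345) = 1, so the inverse exists.
Extended Euclidean algorithm on (345, 41):
345 = 8 × 41 + 17  ⟹  17 = (1)·345 + (-8)·41
41 = 2 × 17 + 7  ⟹  7 = (-2)·345 + (17)·41
17 = 2 × 7 + 3  ⟹  3 = (5)·345 + (-42)·41
7 = 2 × 3 + 1  ⟹  1 = (-12)·345 + (101)·41
So (101)·41 ≡ 1 (mod 345), i.e. 41^(-1) ≡ 101 (mod 345).
Check: 41 × 101 = 4141 ≡ 1 (mod 345)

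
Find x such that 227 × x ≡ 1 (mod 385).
173

gcd(227, 385) = 1, so the inverse exists.
Extended Euclidean algorithm on (385, 227):
385 = 1 × 227 + 158  ⟹  158 = (1)·385 + (-1)·227
227 = 1 × 158 + 69  ⟹  69 = (-1)·385 + (2)·227
158 = 2 × 69 + 20  ⟹  20 = (3)·385 + (-5)·227
69 = 3 × 20 + 9  ⟹  9 = (-10)·385 + (17)·227
20 = 2 × 9 + 2  ⟹  2 = (23)·385 + (-39)·227
9 = 4 × 2 + 1  ⟹  1 = (-102)·385 + (173)·227
So (173)·227 ≡ 1 (mod 385), i.e. 227^(-1) ≡ 173 (mod 385).
Check: 227 × 173 = 39271 ≡ 1 (mod 385)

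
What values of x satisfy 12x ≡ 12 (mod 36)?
x ≡ 1 (mod 3)

gcd(12, 36) = 12, which divides 12, so solutions exist.
Divide through by 12: x ≡ 1 (mod 3).
The coefficient of x is now 1, so x ≡ 1 (mod 3).
Check: 12 × 1 = 12 ≡ 12 (mod 36).
x ≡ 1 (mod 3), giving 12 solutions mod 36.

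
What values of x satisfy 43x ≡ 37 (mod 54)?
x ≡ 31 (mod 54)

gcd(43, 54) = 1, which divides 37, so solutions exist.
Find 43^(-1) mod 54 by the extended Euclidean algorithm:
54 = 1 × 43 + 11  ⟹  11 = (1)·54 + (-1)·43
43 = 3 × 11 + 10  ⟹  10 = (-3)·54 + (4)·43
11 = 1 × 10 + 1  ⟹  1 = (4)·54 + (-5)·43
So (-5)·43 ≡ 1 (mod 54), i.e. 43^(-1) ≡ -5 ≡ 49 (mod 54).
x ≡ 49 × 37 = 1813 ≡ 31 (mod 54).
Check: 43 × 31 = 1333 ≡ 37 (mod 54).
Unique solution: x ≡ 31 (mod 54)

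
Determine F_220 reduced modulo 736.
595

Matrix identity: Q^n = [[F_(n+1), F_n], [F_n, F_(n-1)]] with Q = [[1,1],[1,0]].
n = 220 = 11011100₂. Square-and-multiply, entries mod 736:
Q^1 = [[1,1],[1,0]]
Q^3 = (Q^1)²·Q = [[3,2],[2,1]]
Q^6 = (Q^3)² = [[13,8],[8,5]]
Q^13 = (Q^6)²·Q = [[377,233],[233,144]]
Q^27 = (Q^13)²·Q = [[595,642],[642,689]]
Q^55 = (Q^27)²·Q = [[21,13],[13,8]]
Q^110 = (Q^55)² = [[610,377],[377,233]]
Q^220 = (Q^110)² = [[501,595],[595,642]]
F_220 mod 736 = Q^220[0][1] = 595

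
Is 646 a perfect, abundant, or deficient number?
deficient

Proper divisors of 646: sum = 1 + 2 + 17 + 19 + 34 + 38 + 323 = 434
Since 434 < 646, 646 is deficient.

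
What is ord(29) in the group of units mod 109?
54

109 is prime, so ord(29) divides φ(109) = 108.
Divisors of 108: 1, 2, 3, 4, 6, 9, 12, 18, 27, 36, 54, 108.
Repeated squaring: 29^1 ≡ 29, 29^2 ≡ 78, 29^4 ≡ 89, 29^8 ≡ 73, 29^16 ≡ 97, 29^32 ≡ 35, 29^64 ≡ 26 (mod 109).
Test 29^d mod 109 for each divisor d in increasing order:
29^1 ≡ 29
29^2 ≡ 78
29^3 = 29^2·29^1 ≡ 82
29^4 ≡ 89
29^6 = 29^4·29^2 ≡ 75
29^9 = 29^8·29^1 ≡ 46
29^12 = 29^8·29^4 ≡ 66
29^18 = 29^16·29^2 ≡ 45
29^27 = 29^16·29^8·29^2·29^1 ≡ 108
29^36 = 29^32·29^4 ≡ 63
29^54 = 29^32·29^16·29^4·29^2 ≡ 1  ← first divisor giving 1
The order is 54.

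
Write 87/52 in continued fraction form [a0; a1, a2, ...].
[1; 1, 2, 17]

Euclidean algorithm steps:
87 = 1 × 52 + 35
52 = 1 × 35 + 17
35 = 2 × 17 + 1
17 = 17 × 1 + 0
Continued fraction: [1; 1, 2, 17]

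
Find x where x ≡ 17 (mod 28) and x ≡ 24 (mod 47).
353

Using Chinese Remainder Theorem:
M = 28 × 47 = 1316
M1 = 47, M2 = 28
y1 = 47^(-1) mod 28 = 3
y2 = 28^(-1) mod 47 = 42
x = (17×47×3 + 24×28×42) mod 1316 = 353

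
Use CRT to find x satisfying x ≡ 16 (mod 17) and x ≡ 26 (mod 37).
322

Using Chinese Remainder Theorem:
M = 17 × 37 = 629
M1 = 37, M2 = 17
y1 = 37^(-1) mod 17 = 6
y2 = 17^(-1) mod 37 = 24
x = (16×37×6 + 26×17×24) mod 629 = 322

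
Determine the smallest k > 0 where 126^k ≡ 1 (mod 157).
39

157 is prime, so ord(126) divides φ(157) = 156.
Divisors of 156: 1, 2, 3, 4, 6, 12, 13, 26, 39, 52, 78, 156.
Repeated squaring: 126^1 ≡ 126, 126^2 ≡ 19, 126^4 ≡ 47, 126^8 ≡ 11, 126^16 ≡ 121, 126^32 ≡ 40, 126^64 ≡ 30, 126^128 ≡ 115 (mod 157).
Test 126^d mod 157 for each divisor d in increasing order:
126^1 ≡ 126
126^2 ≡ 19
126^3 = 126^2·126^1 ≡ 39
126^4 ≡ 47
126^6 = 126^4·126^2 ≡ 108
126^12 = 126^8·126^4 ≡ 46
126^13 = 126^8·126^4·126^1 ≡ 144
126^26 = 126^16·126^8·126^2 ≡ 12
126^39 = 126^32·126^4·126^2·126^1 ≡ 1  ← first divisor giving 1
The order is 39.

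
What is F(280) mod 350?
35

Matrix identity: Q^n = [[F_(n+1), F_n], [F_n, F_(n-1)]] with Q = [[1,1],[1,0]].
n = 280 = 100011000₂. Square-and-multiply, entries mod 350:
Q^1 = [[1,1],[1,0]]
Q^2 = (Q^1)² = [[2,1],[1,1]]
Q^4 = (Q^2)² = [[5,3],[3,2]]
Q^8 = (Q^4)² = [[34,21],[21,13]]
Q^17 = (Q^8)²·Q = [[134,197],[197,287]]
Q^35 = (Q^17)²·Q = [[52,65],[65,337]]
Q^70 = (Q^35)² = [[279,85],[85,194]]
Q^140 = (Q^70)² = [[16,305],[305,61]]
Q^280 = (Q^140)² = [[181,35],[35,146]]
F_280 mod 350 = Q^280[0][1] = 35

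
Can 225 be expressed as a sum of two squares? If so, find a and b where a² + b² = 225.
0² + 15² (a=0, b=15)

Factorization: 225 = 3^2 × 5^2
By Fermat: n is sum of two squares iff every prime p ≡ 3 (mod 4) appears to even power.
All primes ≡ 3 (mod 4) appear to even power.
Search a = 0, 1, 2, … for 225 - a² a perfect square: first hit at a = 0: 225 - 0 = 225 = 15².
225 = 0² + 15² = 0 + 225 ✓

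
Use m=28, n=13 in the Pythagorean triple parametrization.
(615, 728, 953)

Euclid's formula: a = m² - n², b = 2mn, c = m² + n²
m = 28, n = 13
a = 28² - 13² = 784 - 169 = 615
b = 2 × 28 × 13 = 728
c = 28² + 13² = 784 + 169 = 953
Verification: 615² + 728² = 378225 + 529984 = 908209 = 953² ✓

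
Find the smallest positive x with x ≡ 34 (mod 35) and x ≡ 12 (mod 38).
734

Using Chinese Remainder Theorem:
M = 35 × 38 = 1330
M1 = 38, M2 = 35
y1 = 38^(-1) mod 35 = 12
y2 = 35^(-1) mod 38 = 25
x = (34×38×12 + 12×35×25) mod 1330 = 734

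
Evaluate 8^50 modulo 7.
1

Repeated squaring. Binary of 50 = 110010.
8^1 ≡ 1 (mod 7); 8^2 ≡ 1 (mod 7); 8^4 ≡ 1 (mod 7); 8^8 ≡ 1 (mod 7); 8^16 ≡ 1 (mod 7); 8^32 ≡ 1 (mod 7)
8^50 = 8^2 × 8^16 × 8^32 ≡ 1 (mod 7)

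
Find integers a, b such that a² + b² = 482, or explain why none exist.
11² + 19² (a=11, b=19)

Factorization: 482 = 2 × 241
By Fermat: n is sum of two squares iff every prime p ≡ 3 (mod 4) appears to even power.
All primes ≡ 3 (mod 4) appear to even power.
Search a = 0, 1, 2, … for 482 - a² a perfect square: first hit at a = 11: 482 - 121 = 361 = 19².
482 = 11² + 19² = 121 + 361 ✓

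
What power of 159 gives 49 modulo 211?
58

Baby-step giant-step with step n = ⌈√211⌉ = 15.
Baby steps 159^j mod 211 (j:value) for j=0..14: 0:1, 1:159, 2:172, 3:129, 4:44, 5:33, 6:183, 7:190, 8:37, 9:186, 10:34, 11:131, 12:151, 13:166, 14:19.
Giant-step multiplier: 159^(-15) ≡ 159^(210-15) = 159^195 ≡ 63 (mod 211).
Giant steps γ_i = 49·63^i mod 211: γ_0=49, γ_1=133, γ_2=150, γ_3=166 (in table at j=13).
x = i·n + j = 3·15 + 13 = 58.
Check: 159^58 ≡ 49 (mod 211).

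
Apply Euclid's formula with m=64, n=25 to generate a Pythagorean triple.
(3471, 3200, 4721)

Euclid's formula: a = m² - n², b = 2mn, c = m² + n²
m = 64, n = 25
a = 64² - 25² = 4096 - 625 = 3471
b = 2 × 64 × 25 = 3200
c = 64² + 25² = 4096 + 625 = 4721
Verification: 3471² + 3200² = 12047841 + 10240000 = 22287841 = 4721² ✓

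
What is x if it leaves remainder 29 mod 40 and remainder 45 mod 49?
829

Using Chinese Remainder Theorem:
M = 40 × 49 = 1960
M1 = 49, M2 = 40
y1 = 49^(-1) mod 40 = 9
y2 = 40^(-1) mod 49 = 38
x = (29×49×9 + 45×40×38) mod 1960 = 829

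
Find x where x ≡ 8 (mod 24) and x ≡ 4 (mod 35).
704

Using Chinese Remainder Theorem:
M = 24 × 35 = 840
M1 = 35, M2 = 24
y1 = 35^(-1) mod 24 = 11
y2 = 24^(-1) mod 35 = 19
x = (8×35×11 + 4×24×19) mod 840 = 704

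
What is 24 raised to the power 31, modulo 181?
115

Repeated squaring. Binary of 31 = 11111.
24^1 ≡ 24 (mod 181); 24^2 ≡ 33 (mod 181); 24^4 ≡ 3 (mod 181); 24^8 ≡ 9 (mod 181); 24^16 ≡ 81 (mod 181)
24^31 = 24^1 × 24^2 × 24^4 × 24^8 × 24^16 ≡ 115 (mod 181)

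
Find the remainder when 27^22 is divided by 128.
9

Repeated squaring. Binary of 22 = 10110.
27^1 ≡ 27 (mod 128); 27^2 ≡ 89 (mod 128); 27^4 ≡ 113 (mod 128); 27^8 ≡ 97 (mod 128); 27^16 ≡ 65 (mod 128)
27^22 = 27^2 × 27^4 × 27^16 ≡ 9 (mod 128)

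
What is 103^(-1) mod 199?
114

gcd(103, 199) = 1, so the inverse exists.
Extended Euclidean algorithm on (199, 103):
199 = 1 × 103 + 96  ⟹  96 = (1)·199 + (-1)·103
103 = 1 × 96 + 7  ⟹  7 = (-1)·199 + (2)·103
96 = 13 × 7 + 5  ⟹  5 = (14)·199 + (-27)·103
7 = 1 × 5 + 2  ⟹  2 = (-15)·199 + (29)·103
5 = 2 × 2 + 1  ⟹  1 = (44)·199 + (-85)·103
So (-85)·103 ≡ 1 (mod 199), i.e. 103^(-1) ≡ -85 ≡ 114 (mod 199).
Check: 103 × 114 = 11742 ≡ 1 (mod 199)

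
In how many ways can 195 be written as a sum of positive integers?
2580840212973

p(n) counts ways to write n as a sum of positive integers (order ignored).
Euler's pentagonal recurrence: p(k) = p(k-1) + p(k-2) - p(k-5) - p(k-7) + p(k-12) + p(k-15) - ... (offsets j(3j∓1)/2, signs ++--, p(0)=1, p(<0)=0).
DP table for k = 0..194: p(0)=1, p(1)=1, p(2)=2, p(3)=3, p(4)=5, p(5)=7, p(6)=11, p(7)=15, p(8)=22, p(9)=30, p(10)=42, p(11)=56, p(12)=77, p(13)=101, p(14)=135, p(15)=176, p(16)=231, p(17)=297, p(18)=385, p(19)=490, p(20)=627, p(21)=792, p(22)=1002, p(23)=1255, p(24)=1575, p(25)=1958, p(26)=2436, p(27)=3010, p(28)=3718, p(29)=4565, p(30)=5604, p(31)=6842, p(32)=8349, p(33)=10143, p(34)=12310, p(35)=14883, p(36)=17977, p(37)=21637, p(38)=26015, p(39)=31185, p(40)=37338, p(41)=44583, p(42)=53174, p(43)=63261, p(44)=75175, p(45)=89134, p(46)=105558, p(47)=124754, p(48)=147273, p(49)=173525, p(50)=204226, p(51)=239943, p(52)=281589, p(53)=329931, p(54)=386155, p(55)=451276, p(56)=526823, p(57)=614154, p(58)=715220, p(59)=831820, p(60)=966467, p(61)=1121505, p(62)=1300156, p(63)=1505499, p(64)=1741630, p(65)=2012558, p(66)=2323520, p(67)=2679689, p(68)=3087735, p(69)=3554345, p(70)=4087968, p(71)=4697205, p(72)=5392783, p(73)=6185689, p(74)=7089500, p(75)=8118264, p(76)=9289091, p(77)=10619863, p(78)=12132164, p(79)=13848650, p(80)=15796476, p(81)=18004327, p(82)=20506255, p(83)=23338469, p(84)=26543660, p(85)=30167357, p(86)=34262962, p(87)=38887673, p(88)=44108109, p(89)=49995925, p(90)=56634173, p(91)=64112359, p(92)=72533807, p(93)=82010177, p(94)=92669720, p(95)=104651419, p(96)=118114304, p(97)=133230930, p(98)=150198136, p(99)=169229875, p(100)=190569292, p(101)=214481126, p(102)=241265379, p(103)=271248950, p(104)=304801365, p(105)=342325709, p(106)=384276336, p(107)=431149389, p(108)=483502844, p(109)=541946240, p(110)=607163746, p(111)=679903203, p(112)=761002156, p(113)=851376628, p(114)=952050665, p(115)=1064144451, p(116)=1188908248, p(117)=1327710076, p(118)=1482074143, p(119)=1653668665, p(120)=1844349560, p(121)=2056148051, p(122)=2291320912, p(123)=2552338241, p(124)=2841940500, p(125)=3163127352, p(126)=3519222692, p(127)=3913864295, p(128)=4351078600, p(129)=4835271870, p(130)=5371315400, p(131)=5964539504, p(132)=6620830889, p(133)=7346629512, p(134)=8149040695, p(135)=9035836076, p(136)=10015581680, p(137)=11097645016, p(138)=12292341831, p(139)=13610949895, p(140)=15065878135, p(141)=16670689208, p(142)=18440293320, p(143)=20390982757, p(144)=22540654445, p(145)=24908858009, p(146)=27517052599, p(147)=30388671978, p(148)=33549419497, p(149)=37027355200, p(150)=40853235313, p(151)=45060624582, p(152)=49686288421, p(153)=54770336324, p(154)=60356673280, p(155)=66493182097, p(156)=73232243759, p(157)=80630964769, p(158)=88751778802, p(159)=97662728555, p(160)=107438159466, p(161)=118159068427, p(162)=129913904637, p(163)=142798995930, p(164)=156919475295, p(165)=172389800255, p(166)=189334822579, p(167)=207890420102, p(168)=228204732751, p(169)=250438925115, p(170)=274768617130, p(171)=301384802048, p(172)=330495499613, p(173)=362326859895, p(174)=397125074750, p(175)=435157697830, p(176)=476715857290, p(177)=522115831195, p(178)=571701605655, p(179)=625846753120, p(180)=684957390936, p(181)=749474411781, p(182)=819876908323, p(183)=896684817527, p(184)=980462880430, p(185)=1071823774337, p(186)=1171432692373, p(187)=1280011042268, p(188)=1398341745571, p(189)=1527273599625, p(190)=1667727404093, p(191)=1820701100652, p(192)=1987276856363, p(193)=2168627105469, p(194)=2366022741845.
Final step: p(195) = p(194) + p(193) - p(190) - p(188) + p(183) + p(180) - p(173) - p(169) + p(160) + p(155) - p(144) - p(138) + p(125) + p(118) - p(103) - p(95) + p(78) + p(69) - p(50) - p(40) + p(19) + p(8)
= 2366022741845 + 2168627105469 - 1667727404093 - 1398341745571 + 896684817527 + 684957390936 - 362326859895 - 250438925115 + 107438159466 + 66493182097 - 22540654445 - 12292341831 + 3163127352 + 1482074143 - 271248950 - 104651419 + 12132164 + 3554345 - 204226 - 37338 + 490 + 22
= 2580840212973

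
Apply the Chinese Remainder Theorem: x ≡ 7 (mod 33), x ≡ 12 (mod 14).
40

Using Chinese Remainder Theorem:
M = 33 × 14 = 462
M1 = 14, M2 = 33
y1 = 14^(-1) mod 33 = 26
y2 = 33^(-1) mod 14 = 3
x = (7×14×26 + 12×33×3) mod 462 = 40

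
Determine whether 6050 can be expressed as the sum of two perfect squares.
11² + 77² (a=11, b=77)

Factorization: 6050 = 2 × 5^2 × 11^2
By Fermat: n is sum of two squares iff every prime p ≡ 3 (mod 4) appears to even power.
All primes ≡ 3 (mod 4) appear to even power.
Search a = 0, 1, 2, … for 6050 - a² a perfect square: first hit at a = 11: 6050 - 121 = 5929 = 77².
6050 = 11² + 77² = 121 + 5929 ✓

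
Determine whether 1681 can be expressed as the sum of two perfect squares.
0² + 41² (a=0, b=41)

Factorization: 1681 = 41^2
By Fermat: n is sum of two squares iff every prime p ≡ 3 (mod 4) appears to even power.
All primes ≡ 3 (mod 4) appear to even power.
Search a = 0, 1, 2, … for 1681 - a² a perfect square: first hit at a = 0: 1681 - 0 = 1681 = 41².
1681 = 0² + 41² = 0 + 1681 ✓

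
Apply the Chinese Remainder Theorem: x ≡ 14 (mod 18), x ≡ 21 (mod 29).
50

Using Chinese Remainder Theorem:
M = 18 × 29 = 522
M1 = 29, M2 = 18
y1 = 29^(-1) mod 18 = 5
y2 = 18^(-1) mod 29 = 21
x = (14×29×5 + 21×18×21) mod 522 = 50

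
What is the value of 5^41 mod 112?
101

Repeated squaring. Binary of 41 = 101001.
5^1 ≡ 5 (mod 112); 5^2 ≡ 25 (mod 112); 5^4 ≡ 65 (mod 112); 5^8 ≡ 81 (mod 112); 5^16 ≡ 65 (mod 112); 5^32 ≡ 81 (mod 112)
5^41 = 5^1 × 5^8 × 5^32 ≡ 101 (mod 112)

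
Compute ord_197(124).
196

197 is prime, so ord(124) divides φ(197) = 196.
Divisors of 196: 1, 2, 4, 7, 14, 28, 49, 98, 196.
Repeated squaring: 124^1 ≡ 124, 124^2 ≡ 10, 124^4 ≡ 100, 124^8 ≡ 150, 124^16 ≡ 42, 124^32 ≡ 188, 124^64 ≡ 81, 124^128 ≡ 60 (mod 197).
Test 124^d mod 197 for each divisor d in increasing order:
124^1 ≡ 124
124^2 ≡ 10
124^4 ≡ 100
124^7 = 124^4·124^2·124^1 ≡ 87
124^14 = 124^8·124^4·124^2 ≡ 83
124^28 = 124^16·124^8·124^4 ≡ 191
124^49 = 124^32·124^16·124^1 ≡ 14
124^98 = 124^64·124^32·124^2 ≡ 196
124^196 = 124^128·124^64·124^4 ≡ 1  ← first divisor giving 1
The order is 196.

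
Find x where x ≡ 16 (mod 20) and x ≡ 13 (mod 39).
676

Using Chinese Remainder Theorem:
M = 20 × 39 = 780
M1 = 39, M2 = 20
y1 = 39^(-1) mod 20 = 19
y2 = 20^(-1) mod 39 = 2
x = (16×39×19 + 13×20×2) mod 780 = 676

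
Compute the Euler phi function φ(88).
40

88 = 2^3 × 11
φ(n) = n × ∏(1 - 1/p) for each prime p dividing n
φ(88) = 88 × (1 - 1/2) × (1 - 1/11) = 40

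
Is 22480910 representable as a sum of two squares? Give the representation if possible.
Not possible

Factorization: 22480910 = 2 × 5 × 131^3
By Fermat: n is sum of two squares iff every prime p ≡ 3 (mod 4) appears to even power.
Prime(s) ≡ 3 (mod 4) with odd exponent: [(131, 3)]
Therefore 22480910 cannot be expressed as a² + b².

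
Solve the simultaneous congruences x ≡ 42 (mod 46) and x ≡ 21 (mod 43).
1698

Using Chinese Remainder Theorem:
M = 46 × 43 = 1978
M1 = 43, M2 = 46
y1 = 43^(-1) mod 46 = 15
y2 = 46^(-1) mod 43 = 29
x = (42×43×15 + 21×46×29) mod 1978 = 1698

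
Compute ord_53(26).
52

53 is prime, so ord(26) divides φ(53) = 52.
Divisors of 52: 1, 2, 4, 13, 26, 52.
Repeated squaring: 26^1 ≡ 26, 26^2 ≡ 40, 26^4 ≡ 10, 26^8 ≡ 47, 26^16 ≡ 36, 26^32 ≡ 24 (mod 53).
Test 26^d mod 53 for each divisor d in increasing order:
26^1 ≡ 26
26^2 ≡ 40
26^4 ≡ 10
26^13 = 26^8·26^4·26^1 ≡ 30
26^26 = 26^16·26^8·26^2 ≡ 52
26^52 = 26^32·26^16·26^4 ≡ 1  ← first divisor giving 1
The order is 52.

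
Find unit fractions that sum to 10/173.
1/18 + 1/445 + 1/1385730

Greedy algorithm:
10/173: ceiling(173/10) = 18, use 1/18
7/3114: ceiling(3114/7) = 445, use 1/445
1/1385730: ceiling(1385730/1) = 1385730, use 1/1385730
Result: 10/173 = 1/18 + 1/445 + 1/1385730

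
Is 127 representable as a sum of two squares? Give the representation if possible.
Not possible

Factorization: 127 = 127
By Fermat: n is sum of two squares iff every prime p ≡ 3 (mod 4) appears to even power.
Prime(s) ≡ 3 (mod 4) with odd exponent: [(127, 1)]
Therefore 127 cannot be expressed as a² + b².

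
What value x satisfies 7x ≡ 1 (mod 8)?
7

gcd(7, 8) = 1, so the inverse exists.
Extended Euclidean algorithm on (8, 7):
8 = 1 × 7 + 1  ⟹  1 = (1)·8 + (-1)·7
So (-1)·7 ≡ 1 (mod 8), i.e. 7^(-1) ≡ -1 ≡ 7 (mod 8).
Check: 7 × 7 = 49 ≡ 1 (mod 8)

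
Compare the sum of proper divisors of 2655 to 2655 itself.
deficient

Proper divisors of 2655: sum = 1 + 3 + 5 + 9 + 15 + 45 + 59 + 177 + 295 + 531 + 885 = 2025
Since 2025 < 2655, 2655 is deficient.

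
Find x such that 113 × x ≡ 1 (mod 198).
191

gcd(113, 198) = 1, so the inverse exists.
Extended Euclidean algorithm on (198, 113):
198 = 1 × 113 + 85  ⟹  85 = (1)·198 + (-1)·113
113 = 1 × 85 + 28  ⟹  28 = (-1)·198 + (2)·113
85 = 3 × 28 + 1  ⟹  1 = (4)·198 + (-7)·113
So (-7)·113 ≡ 1 (mod 198), i.e. 113^(-1) ≡ -7 ≡ 191 (mod 198).
Check: 113 × 191 = 21583 ≡ 1 (mod 198)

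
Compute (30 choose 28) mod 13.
6

Using Lucas' theorem:
Write n=30 and k=28 in base 13:
n in base 13: [2, 4]
k in base 13: [2, 2]
C(30,28) mod 13 = ∏ C(n_i, k_i) mod 13
Digit binomials (mod 13): C(2,2) = 1; C(4,2) = 6
Product: 1 × 6 = 6 ≡ 6 (mod 13)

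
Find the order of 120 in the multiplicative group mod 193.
192

193 is prime, so ord(120) divides φ(193) = 192.
Divisors of 192: 1, 2, 3, 4, 6, 8, 12, 16, 24, 32, 48, 64, 96, 192.
Repeated squaring: 120^1 ≡ 120, 120^2 ≡ 118, 120^4 ≡ 28, 120^8 ≡ 12, 120^16 ≡ 144, 120^32 ≡ 85, 120^64 ≡ 84, 120^128 ≡ 108 (mod 193).
Test 120^d mod 193 for each divisor d in increasing order:
120^1 ≡ 120
120^2 ≡ 118
120^3 = 120^2·120^1 ≡ 71
120^4 ≡ 28
120^6 = 120^4·120^2 ≡ 23
120^8 ≡ 12
120^12 = 120^8·120^4 ≡ 143
120^16 ≡ 144
120^24 = 120^16·120^8 ≡ 184
120^32 ≡ 85
120^48 = 120^32·120^16 ≡ 81
120^64 ≡ 84
120^96 = 120^64·120^32 ≡ 192
120^192 = 120^128·120^64 ≡ 1  ← first divisor giving 1
The order is 192.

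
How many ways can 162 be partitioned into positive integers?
129913904637

p(n) counts ways to write n as a sum of positive integers (order ignored).
Euler's pentagonal recurrence: p(k) = p(k-1) + p(k-2) - p(k-5) - p(k-7) + p(k-12) + p(k-15) - ... (offsets j(3j∓1)/2, signs ++--, p(0)=1, p(<0)=0).
DP table for k = 0..161: p(0)=1, p(1)=1, p(2)=2, p(3)=3, p(4)=5, p(5)=7, p(6)=11, p(7)=15, p(8)=22, p(9)=30, p(10)=42, p(11)=56, p(12)=77, p(13)=101, p(14)=135, p(15)=176, p(16)=231, p(17)=297, p(18)=385, p(19)=490, p(20)=627, p(21)=792, p(22)=1002, p(23)=1255, p(24)=1575, p(25)=1958, p(26)=2436, p(27)=3010, p(28)=3718, p(29)=4565, p(30)=5604, p(31)=6842, p(32)=8349, p(33)=10143, p(34)=12310, p(35)=14883, p(36)=17977, p(37)=21637, p(38)=26015, p(39)=31185, p(40)=37338, p(41)=44583, p(42)=53174, p(43)=63261, p(44)=75175, p(45)=89134, p(46)=105558, p(47)=124754, p(48)=147273, p(49)=173525, p(50)=204226, p(51)=239943, p(52)=281589, p(53)=329931, p(54)=386155, p(55)=451276, p(56)=526823, p(57)=614154, p(58)=715220, p(59)=831820, p(60)=966467, p(61)=1121505, p(62)=1300156, p(63)=1505499, p(64)=1741630, p(65)=2012558, p(66)=2323520, p(67)=2679689, p(68)=3087735, p(69)=3554345, p(70)=4087968, p(71)=4697205, p(72)=5392783, p(73)=6185689, p(74)=7089500, p(75)=8118264, p(76)=9289091, p(77)=10619863, p(78)=12132164, p(79)=13848650, p(80)=15796476, p(81)=18004327, p(82)=20506255, p(83)=23338469, p(84)=26543660, p(85)=30167357, p(86)=34262962, p(87)=38887673, p(88)=44108109, p(89)=49995925, p(90)=56634173, p(91)=64112359, p(92)=72533807, p(93)=82010177, p(94)=92669720, p(95)=104651419, p(96)=118114304, p(97)=133230930, p(98)=150198136, p(99)=169229875, p(100)=190569292, p(101)=214481126, p(102)=241265379, p(103)=271248950, p(104)=304801365, p(105)=342325709, p(106)=384276336, p(107)=431149389, p(108)=483502844, p(109)=541946240, p(110)=607163746, p(111)=679903203, p(112)=761002156, p(113)=851376628, p(114)=952050665, p(115)=1064144451, p(116)=1188908248, p(117)=1327710076, p(118)=1482074143, p(119)=1653668665, p(120)=1844349560, p(121)=2056148051, p(122)=2291320912, p(123)=2552338241, p(124)=2841940500, p(125)=3163127352, p(126)=3519222692, p(127)=3913864295, p(128)=4351078600, p(129)=4835271870, p(130)=5371315400, p(131)=5964539504, p(132)=6620830889, p(133)=7346629512, p(134)=8149040695, p(135)=9035836076, p(136)=10015581680, p(137)=11097645016, p(138)=12292341831, p(139)=13610949895, p(140)=15065878135, p(141)=16670689208, p(142)=18440293320, p(143)=20390982757, p(144)=22540654445, p(145)=24908858009, p(146)=27517052599, p(147)=30388671978, p(148)=33549419497, p(149)=37027355200, p(150)=40853235313, p(151)=45060624582, p(152)=49686288421, p(153)=54770336324, p(154)=60356673280, p(155)=66493182097, p(156)=73232243759, p(157)=80630964769, p(158)=88751778802, p(159)=97662728555, p(160)=107438159466, p(161)=118159068427.
Final step: p(162) = p(161) + p(160) - p(157) - p(155) + p(150) + p(147) - p(140) - p(136) + p(127) + p(122) - p(111) - p(105) + p(92) + p(85) - p(70) - p(62) + p(45) + p(36) - p(17) - p(7)
= 118159068427 + 107438159466 - 80630964769 - 66493182097 + 40853235313 + 30388671978 - 15065878135 - 10015581680 + 3913864295 + 2291320912 - 679903203 - 342325709 + 72533807 + 30167357 - 4087968 - 1300156 + 89134 + 17977 - 297 - 15
= 129913904637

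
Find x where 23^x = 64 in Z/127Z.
90

Baby-step giant-step with step n = ⌈√127⌉ = 12.
Baby steps 23^j mod 127 (j:value) for j=0..11: 0:1, 1:23, 2:21, 3:102, 4:60, 5:110, 6:117, 7:24, 8:44, 9:123, 10:35, 11:43.
Giant-step multiplier: 23^(-12) ≡ 23^(126-12) = 23^114 ≡ 47 (mod 127).
Giant steps γ_i = 64·47^i mod 127: γ_0=64, γ_1=87, γ_2=25, γ_3=32, γ_4=107, γ_5=76, γ_6=16, γ_7=117 (in table at j=6).
x = i·n + j = 7·12 + 6 = 90.
Check: 23^90 ≡ 64 (mod 127).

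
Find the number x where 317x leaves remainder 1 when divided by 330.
203

gcd(317, 330) = 1, so the inverse exists.
Extended Euclidean algorithm on (330, 317):
330 = 1 × 317 + 13  ⟹  13 = (1)·330 + (-1)·317
317 = 24 × 13 + 5  ⟹  5 = (-24)·330 + (25)·317
13 = 2 × 5 + 3  ⟹  3 = (49)·330 + (-51)·317
5 = 1 × 3 + 2  ⟹  2 = (-73)·330 + (76)·317
3 = 1 × 2 + 1  ⟹  1 = (122)·330 + (-127)·317
So (-127)·317 ≡ 1 (mod 330), i.e. 317^(-1) ≡ -127 ≡ 203 (mod 330).
Check: 317 × 203 = 64351 ≡ 1 (mod 330)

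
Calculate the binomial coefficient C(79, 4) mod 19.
0

Using Lucas' theorem:
Write n=79 and k=4 in base 19:
n in base 19: [4, 3]
k in base 19: [0, 4]
C(79,4) mod 19 = ∏ C(n_i, k_i) mod 19
Digit binomials (mod 19): C(4,0) = 1; C(3,4) = 0 (k_i > n_i)
Product: 1 × 0 = 0 ≡ 0 (mod 19)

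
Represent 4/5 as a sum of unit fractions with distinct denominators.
1/2 + 1/4 + 1/20

Greedy algorithm:
4/5: ceiling(5/4) = 2, use 1/2
3/10: ceiling(10/3) = 4, use 1/4
1/20: ceiling(20/1) = 20, use 1/20
Result: 4/5 = 1/2 + 1/4 + 1/20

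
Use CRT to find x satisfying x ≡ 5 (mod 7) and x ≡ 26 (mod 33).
26

Using Chinese Remainder Theorem:
M = 7 × 33 = 231
M1 = 33, M2 = 7
y1 = 33^(-1) mod 7 = 3
y2 = 7^(-1) mod 33 = 19
x = (5×33×3 + 26×7×19) mod 231 = 26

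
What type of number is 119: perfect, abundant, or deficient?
deficient

Proper divisors of 119: sum = 1 + 7 + 17 = 25
Since 25 < 119, 119 is deficient.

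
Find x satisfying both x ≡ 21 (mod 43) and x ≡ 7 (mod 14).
21

Using Chinese Remainder Theorem:
M = 43 × 14 = 602
M1 = 14, M2 = 43
y1 = 14^(-1) mod 43 = 40
y2 = 43^(-1) mod 14 = 1
x = (21×14×40 + 7×43×1) mod 602 = 21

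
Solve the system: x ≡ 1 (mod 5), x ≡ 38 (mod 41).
161

Using Chinese Remainder Theorem:
M = 5 × 41 = 205
M1 = 41, M2 = 5
y1 = 41^(-1) mod 5 = 1
y2 = 5^(-1) mod 41 = 33
x = (1×41×1 + 38×5×33) mod 205 = 161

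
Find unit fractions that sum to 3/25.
1/9 + 1/113 + 1/25425

Greedy algorithm:
3/25: ceiling(25/3) = 9, use 1/9
2/225: ceiling(225/2) = 113, use 1/113
1/25425: ceiling(25425/1) = 25425, use 1/25425
Result: 3/25 = 1/9 + 1/113 + 1/25425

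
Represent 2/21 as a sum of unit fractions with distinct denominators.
1/11 + 1/231

Greedy algorithm:
2/21: ceiling(21/2) = 11, use 1/11
1/231: ceiling(231/1) = 231, use 1/231
Result: 2/21 = 1/11 + 1/231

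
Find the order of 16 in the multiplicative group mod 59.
29

59 is prime, so ord(16) divides φ(59) = 58.
Divisors of 58: 1, 2, 29, 58.
Repeated squaring: 16^1 ≡ 16, 16^2 ≡ 20, 16^4 ≡ 46, 16^8 ≡ 51, 16^16 ≡ 5, 16^32 ≡ 25 (mod 59).
Test 16^d mod 59 for each divisor d in increasing order:
16^1 ≡ 16
16^2 ≡ 20
16^29 = 16^16·16^8·16^4·16^1 ≡ 1  ← first divisor giving 1
The order is 29.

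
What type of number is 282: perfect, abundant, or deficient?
abundant

Proper divisors of 282: sum = 1 + 2 + 3 + 6 + 47 + 94 + 141 = 294
Since 294 > 282, 282 is abundant.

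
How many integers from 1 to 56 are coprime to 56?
24

56 = 2^3 × 7
φ(n) = n × ∏(1 - 1/p) for each prime p dividing n
φ(56) = 56 × (1 - 1/2) × (1 - 1/7) = 24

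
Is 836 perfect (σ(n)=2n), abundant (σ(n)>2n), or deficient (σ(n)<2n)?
abundant

Proper divisors of 836: sum = 1 + 2 + 4 + 11 + 19 + 22 + 38 + 44 + 76 + 209 + 418 = 844
Since 844 > 836, 836 is abundant.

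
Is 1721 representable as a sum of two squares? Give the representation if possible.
11² + 40² (a=11, b=40)

Factorization: 1721 = 1721
By Fermat: n is sum of two squares iff every prime p ≡ 3 (mod 4) appears to even power.
All primes ≡ 3 (mod 4) appear to even power.
Search a = 0, 1, 2, … for 1721 - a² a perfect square: first hit at a = 11: 1721 - 121 = 1600 = 40².
1721 = 11² + 40² = 121 + 1600 ✓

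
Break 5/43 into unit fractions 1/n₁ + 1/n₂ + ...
1/9 + 1/194 + 1/75078

Greedy algorithm:
5/43: ceiling(43/5) = 9, use 1/9
2/387: ceiling(387/2) = 194, use 1/194
1/75078: ceiling(75078/1) = 75078, use 1/75078
Result: 5/43 = 1/9 + 1/194 + 1/75078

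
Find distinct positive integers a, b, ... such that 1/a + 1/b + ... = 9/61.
1/7 + 1/214 + 1/91378

Greedy algorithm:
9/61: ceiling(61/9) = 7, use 1/7
2/427: ceiling(427/2) = 214, use 1/214
1/91378: ceiling(91378/1) = 91378, use 1/91378
Result: 9/61 = 1/7 + 1/214 + 1/91378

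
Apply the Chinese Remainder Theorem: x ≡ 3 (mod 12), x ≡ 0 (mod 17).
51

Using Chinese Remainder Theorem:
M = 12 × 17 = 204
M1 = 17, M2 = 12
y1 = 17^(-1) mod 12 = 5
y2 = 12^(-1) mod 17 = 10
x = (3×17×5 + 0×12×10) mod 204 = 51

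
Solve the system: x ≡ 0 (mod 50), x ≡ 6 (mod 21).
300

Using Chinese Remainder Theorem:
M = 50 × 21 = 1050
M1 = 21, M2 = 50
y1 = 21^(-1) mod 50 = 31
y2 = 50^(-1) mod 21 = 8
x = (0×21×31 + 6×50×8) mod 1050 = 300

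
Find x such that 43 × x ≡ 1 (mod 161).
15

gcd(43, 161) = 1, so the inverse exists.
Extended Euclidean algorithm on (161, 43):
161 = 3 × 43 + 32  ⟹  32 = (1)·161 + (-3)·43
43 = 1 × 32 + 11  ⟹  11 = (-1)·161 + (4)·43
32 = 2 × 11 + 10  ⟹  10 = (3)·161 + (-11)·43
11 = 1 × 10 + 1  ⟹  1 = (-4)·161 + (15)·43
So (15)·43 ≡ 1 (mod 161), i.e. 43^(-1) ≡ 15 (mod 161).
Check: 43 × 15 = 645 ≡ 1 (mod 161)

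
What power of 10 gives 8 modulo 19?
15

Baby-step giant-step with step n = ⌈√19⌉ = 5.
Baby steps 10^j mod 19 (j:value) for j=0..4: 0:1, 1:10, 2:5, 3:12, 4:6.
Giant-step multiplier: 10^(-5) ≡ 10^(18-5) = 10^13 ≡ 13 (mod 19).
Giant steps γ_i = 8·13^i mod 19: γ_0=8, γ_1=9, γ_2=3, γ_3=1 (in table at j=0).
x = i·n + j = 3·5 + 0 = 15.
Check: 10^15 ≡ 8 (mod 19).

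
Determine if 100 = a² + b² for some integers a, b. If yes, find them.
0² + 10² (a=0, b=10)

Factorization: 100 = 2^2 × 5^2
By Fermat: n is sum of two squares iff every prime p ≡ 3 (mod 4) appears to even power.
All primes ≡ 3 (mod 4) appear to even power.
Search a = 0, 1, 2, … for 100 - a² a perfect square: first hit at a = 0: 100 - 0 = 100 = 10².
100 = 0² + 10² = 0 + 100 ✓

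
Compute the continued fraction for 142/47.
[3; 47]

Euclidean algorithm steps:
142 = 3 × 47 + 1
47 = 47 × 1 + 0
Continued fraction: [3; 47]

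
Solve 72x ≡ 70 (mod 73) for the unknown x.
x ≡ 3 (mod 73)

gcd(72, 73) = 1, which divides 70, so solutions exist.
Find 72^(-1) mod 73 by the extended Euclidean algorithm:
73 = 1 × 72 + 1  ⟹  1 = (1)·73 + (-1)·72
So (-1)·72 ≡ 1 (mod 73), i.e. 72^(-1) ≡ -1 ≡ 72 (mod 73).
x ≡ 72 × 70 = 5040 ≡ 3 (mod 73).
Check: 72 × 3 = 216 ≡ 70 (mod 73).
Unique solution: x ≡ 3 (mod 73)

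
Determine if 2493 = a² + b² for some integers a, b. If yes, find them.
27² + 42² (a=27, b=42)

Factorization: 2493 = 3^2 × 277
By Fermat: n is sum of two squares iff every prime p ≡ 3 (mod 4) appears to even power.
All primes ≡ 3 (mod 4) appear to even power.
Search a = 0, 1, 2, … for 2493 - a² a perfect square: first hit at a = 27: 2493 - 729 = 1764 = 42².
2493 = 27² + 42² = 729 + 1764 ✓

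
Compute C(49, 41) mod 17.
9

Using Lucas' theorem:
Write n=49 and k=41 in base 17:
n in base 17: [2, 15]
k in base 17: [2, 7]
C(49,41) mod 17 = ∏ C(n_i, k_i) mod 17
Digit binomials (mod 17): C(2,2) = 1; C(15,7) = 6435 ≡ 9
Product: 1 × 9 = 9 ≡ 9 (mod 17)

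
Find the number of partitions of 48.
147273

p(n) counts ways to write n as a sum of positive integers (order ignored).
Euler's pentagonal recurrence: p(k) = p(k-1) + p(k-2) - p(k-5) - p(k-7) + p(k-12) + p(k-15) - ... (offsets j(3j∓1)/2, signs ++--, p(0)=1, p(<0)=0).
DP table for k = 0..47: p(0)=1, p(1)=1, p(2)=2, p(3)=3, p(4)=5, p(5)=7, p(6)=11, p(7)=15, p(8)=22, p(9)=30, p(10)=42, p(11)=56, p(12)=77, p(13)=101, p(14)=135, p(15)=176, p(16)=231, p(17)=297, p(18)=385, p(19)=490, p(20)=627, p(21)=792, p(22)=1002, p(23)=1255, p(24)=1575, p(25)=1958, p(26)=2436, p(27)=3010, p(28)=3718, p(29)=4565, p(30)=5604, p(31)=6842, p(32)=8349, p(33)=10143, p(34)=12310, p(35)=14883, p(36)=17977, p(37)=21637, p(38)=26015, p(39)=31185, p(40)=37338, p(41)=44583, p(42)=53174, p(43)=63261, p(44)=75175, p(45)=89134, p(46)=105558, p(47)=124754.
Final step: p(48) = p(47) + p(46) - p(43) - p(41) + p(36) + p(33) - p(26) - p(22) + p(13) + p(8)
= 124754 + 105558 - 63261 - 44583 + 17977 + 10143 - 2436 - 1002 + 101 + 22
= 147273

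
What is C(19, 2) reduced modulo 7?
3

Using Lucas' theorem:
Write n=19 and k=2 in base 7:
n in base 7: [2, 5]
k in base 7: [0, 2]
C(19,2) mod 7 = ∏ C(n_i, k_i) mod 7
Digit binomials (mod 7): C(2,0) = 1; C(5,2) = 10 ≡ 3
Product: 1 × 3 = 3 ≡ 3 (mod 7)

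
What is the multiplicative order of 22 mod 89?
22

89 is prime, so ord(22) divides φ(89) = 88.
Divisors of 88: 1, 2, 4, 8, 11, 22, 44, 88.
Repeated squaring: 22^1 ≡ 22, 22^2 ≡ 39, 22^4 ≡ 8, 22^8 ≡ 64, 22^16 ≡ 2, 22^32 ≡ 4, 22^64 ≡ 16 (mod 89).
Test 22^d mod 89 for each divisor d in increasing order:
22^1 ≡ 22
22^2 ≡ 39
22^4 ≡ 8
22^8 ≡ 64
22^11 = 22^8·22^2·22^1 ≡ 88
22^22 = 22^16·22^4·22^2 ≡ 1  ← first divisor giving 1
The order is 22.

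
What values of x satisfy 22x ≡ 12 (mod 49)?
x ≡ 5 (mod 49)

gcd(22, 49) = 1, which divides 12, so solutions exist.
Find 22^(-1) mod 49 by the extended Euclidean algorithm:
49 = 2 × 22 + 5  ⟹  5 = (1)·49 + (-2)·22
22 = 4 × 5 + 2  ⟹  2 = (-4)·49 + (9)·22
5 = 2 × 2 + 1  ⟹  1 = (9)·49 + (-20)·22
So (-20)·22 ≡ 1 (mod 49), i.e. 22^(-1) ≡ -20 ≡ 29 (mod 49).
x ≡ 29 × 12 = 348 ≡ 5 (mod 49).
Check: 22 × 5 = 110 ≡ 12 (mod 49).
Unique solution: x ≡ 5 (mod 49)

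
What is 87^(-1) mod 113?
13

gcd(87, 113) = 1, so the inverse exists.
Extended Euclidean algorithm on (113, 87):
113 = 1 × 87 + 26  ⟹  26 = (1)·113 + (-1)·87
87 = 3 × 26 + 9  ⟹  9 = (-3)·113 + (4)·87
26 = 2 × 9 + 8  ⟹  8 = (7)·113 + (-9)·87
9 = 1 × 8 + 1  ⟹  1 = (-10)·113 + (13)·87
So (13)·87 ≡ 1 (mod 113), i.e. 87^(-1) ≡ 13 (mod 113).
Check: 87 × 13 = 1131 ≡ 1 (mod 113)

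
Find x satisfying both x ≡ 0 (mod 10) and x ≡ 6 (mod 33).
270

Using Chinese Remainder Theorem:
M = 10 × 33 = 330
M1 = 33, M2 = 10
y1 = 33^(-1) mod 10 = 7
y2 = 10^(-1) mod 33 = 10
x = (0×33×7 + 6×10×10) mod 330 = 270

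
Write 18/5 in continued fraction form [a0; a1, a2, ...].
[3; 1, 1, 2]

Euclidean algorithm steps:
18 = 3 × 5 + 3
5 = 1 × 3 + 2
3 = 1 × 2 + 1
2 = 2 × 1 + 0
Continued fraction: [3; 1, 1, 2]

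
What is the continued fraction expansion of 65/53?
[1; 4, 2, 2, 2]

Euclidean algorithm steps:
65 = 1 × 53 + 12
53 = 4 × 12 + 5
12 = 2 × 5 + 2
5 = 2 × 2 + 1
2 = 2 × 1 + 0
Continued fraction: [1; 4, 2, 2, 2]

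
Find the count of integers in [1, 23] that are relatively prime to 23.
22

23 = 23
φ(n) = n × ∏(1 - 1/p) for each prime p dividing n
φ(23) = 23 × (1 - 1/23) = 22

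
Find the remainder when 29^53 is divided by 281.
231

Repeated squaring. Binary of 53 = 110101.
29^1 ≡ 29 (mod 281); 29^2 ≡ 279 (mod 281); 29^4 ≡ 4 (mod 281); 29^8 ≡ 16 (mod 281); 29^16 ≡ 256 (mod 281); 29^32 ≡ 63 (mod 281)
29^53 = 29^1 × 29^4 × 29^16 × 29^32 ≡ 231 (mod 281)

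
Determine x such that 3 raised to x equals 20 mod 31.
8

Baby-step giant-step with step n = ⌈√31⌉ = 6.
Baby steps 3^j mod 31 (j:value) for j=0..5: 0:1, 1:3, 2:9, 3:27, 4:19, 5:26.
Giant-step multiplier: 3^(-6) ≡ 3^(30-6) = 3^24 ≡ 2 (mod 31).
Giant steps γ_i = 20·2^i mod 31: γ_0=20, γ_1=9 (in table at j=2).
x = i·n + j = 1·6 + 2 = 8.
Check: 3^8 ≡ 20 (mod 31).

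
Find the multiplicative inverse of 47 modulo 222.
137

gcd(47, 222) = 1, so the inverse exists.
Extended Euclidean algorithm on (222, 47):
222 = 4 × 47 + 34  ⟹  34 = (1)·222 + (-4)·47
47 = 1 × 34 + 13  ⟹  13 = (-1)·222 + (5)·47
34 = 2 × 13 + 8  ⟹  8 = (3)·222 + (-14)·47
13 = 1 × 8 + 5  ⟹  5 = (-4)·222 + (19)·47
8 = 1 × 5 + 3  ⟹  3 = (7)·222 + (-33)·47
5 = 1 × 3 + 2  ⟹  2 = (-11)·222 + (52)·47
3 = 1 × 2 + 1  ⟹  1 = (18)·222 + (-85)·47
So (-85)·47 ≡ 1 (mod 222), i.e. 47^(-1) ≡ -85 ≡ 137 (mod 222).
Check: 47 × 137 = 6439 ≡ 1 (mod 222)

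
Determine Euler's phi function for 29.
28

29 = 29
φ(n) = n × ∏(1 - 1/p) for each prime p dividing n
φ(29) = 29 × (1 - 1/29) = 28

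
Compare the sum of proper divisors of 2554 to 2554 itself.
deficient

Proper divisors of 2554: sum = 1 + 2 + 1277 = 1280
Since 1280 < 2554, 2554 is deficient.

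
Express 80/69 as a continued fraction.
[1; 6, 3, 1, 2]

Euclidean algorithm steps:
80 = 1 × 69 + 11
69 = 6 × 11 + 3
11 = 3 × 3 + 2
3 = 1 × 2 + 1
2 = 2 × 1 + 0
Continued fraction: [1; 6, 3, 1, 2]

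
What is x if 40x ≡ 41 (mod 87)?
x ≡ 38 (mod 87)

gcd(40, 87) = 1, which divides 41, so solutions exist.
Find 40^(-1) mod 87 by the extended Euclidean algorithm:
87 = 2 × 40 + 7  ⟹  7 = (1)·87 + (-2)·40
40 = 5 × 7 + 5  ⟹  5 = (-5)·87 + (11)·40
7 = 1 × 5 + 2  ⟹  2 = (6)·87 + (-13)·40
5 = 2 × 2 + 1  ⟹  1 = (-17)·87 + (37)·40
So (37)·40 ≡ 1 (mod 87), i.e. 40^(-1) ≡ 37 (mod 87).
x ≡ 37 × 41 = 1517 ≡ 38 (mod 87).
Check: 40 × 38 = 1520 ≡ 41 (mod 87).
Unique solution: x ≡ 38 (mod 87)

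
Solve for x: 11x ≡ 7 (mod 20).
x ≡ 17 (mod 20)

gcd(11, 20) = 1, which divides 7, so solutions exist.
Find 11^(-1) mod 20 by the extended Euclidean algorithm:
20 = 1 × 11 + 9  ⟹  9 = (1)·20 + (-1)·11
11 = 1 × 9 + 2  ⟹  2 = (-1)·20 + (2)·11
9 = 4 × 2 + 1  ⟹  1 = (5)·20 + (-9)·11
So (-9)·11 ≡ 1 (mod 20), i.e. 11^(-1) ≡ -9 ≡ 11 (mod 20).
x ≡ 11 × 7 = 77 ≡ 17 (mod 20).
Check: 11 × 17 = 187 ≡ 7 (mod 20).
Unique solution: x ≡ 17 (mod 20)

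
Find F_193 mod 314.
53

Matrix identity: Q^n = [[F_(n+1), F_n], [F_n, F_(n-1)]] with Q = [[1,1],[1,0]].
n = 193 = 11000001₂. Square-and-multiply, entries mod 314:
Q^1 = [[1,1],[1,0]]
Q^3 = (Q^1)²·Q = [[3,2],[2,1]]
Q^6 = (Q^3)² = [[13,8],[8,5]]
Q^12 = (Q^6)² = [[233,144],[144,89]]
Q^24 = (Q^12)² = [[293,210],[210,83]]
Q^48 = (Q^24)² = [[267,146],[146,121]]
Q^96 = (Q^48)² = [[289,128],[128,161]]
Q^193 = (Q^96)²·Q = [[191,53],[53,138]]
F_193 mod 314 = Q^193[0][1] = 53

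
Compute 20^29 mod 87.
20

Repeated squaring. Binary of 29 = 11101.
20^1 ≡ 20 (mod 87); 20^2 ≡ 52 (mod 87); 20^4 ≡ 7 (mod 87); 20^8 ≡ 49 (mod 87); 20^16 ≡ 52 (mod 87)
20^29 = 20^1 × 20^4 × 20^8 × 20^16 ≡ 20 (mod 87)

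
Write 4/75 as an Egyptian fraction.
1/19 + 1/1425

Greedy algorithm:
4/75: ceiling(75/4) = 19, use 1/19
1/1425: ceiling(1425/1) = 1425, use 1/1425
Result: 4/75 = 1/19 + 1/1425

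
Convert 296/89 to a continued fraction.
[3; 3, 14, 2]

Euclidean algorithm steps:
296 = 3 × 89 + 29
89 = 3 × 29 + 2
29 = 14 × 2 + 1
2 = 2 × 1 + 0
Continued fraction: [3; 3, 14, 2]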